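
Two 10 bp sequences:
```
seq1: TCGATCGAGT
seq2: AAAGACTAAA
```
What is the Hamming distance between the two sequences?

Comparing position by position, 8 positions differ: 1 (T/A), 2 (C/A), 3 (G/A), 4 (A/G), 5 (T/A), 7 (G/T), 9 (G/A), 10 (T/A).

8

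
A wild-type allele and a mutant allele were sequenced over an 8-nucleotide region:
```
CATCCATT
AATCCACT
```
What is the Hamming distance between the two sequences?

2

The sequences differ at bases 1, 7 (1-based) — 2 in total.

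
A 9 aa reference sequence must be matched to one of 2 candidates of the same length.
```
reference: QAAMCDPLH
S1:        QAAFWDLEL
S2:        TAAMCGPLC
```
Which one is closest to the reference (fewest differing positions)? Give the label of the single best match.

S2

S1 differs at 5 positions; S2 differs at 3 positions. The closest is S2.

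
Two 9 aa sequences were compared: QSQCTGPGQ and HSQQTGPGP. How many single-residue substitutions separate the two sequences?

Comparing position by position, 3 positions differ: 1 (Q/H), 4 (C/Q), 9 (Q/P).

3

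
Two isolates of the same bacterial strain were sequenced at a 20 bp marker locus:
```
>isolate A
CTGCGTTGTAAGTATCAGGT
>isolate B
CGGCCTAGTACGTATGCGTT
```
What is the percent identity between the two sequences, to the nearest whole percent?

Mismatches at positions 2, 5, 7, 11, 16, 17, 19 (1-based): 7 of 20.
Identical positions: 13/20 = 65% → 65%.

65%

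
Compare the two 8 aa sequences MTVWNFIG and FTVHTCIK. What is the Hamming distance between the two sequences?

5

The sequences differ at residues 1, 4, 5, 6, 8 (1-based) — 5 in total.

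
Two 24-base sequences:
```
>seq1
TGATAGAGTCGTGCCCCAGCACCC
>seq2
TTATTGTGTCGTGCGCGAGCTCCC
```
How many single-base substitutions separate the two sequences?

6

The sequences differ at sites 2, 5, 7, 15, 17, 21 (1-based) — 6 in total.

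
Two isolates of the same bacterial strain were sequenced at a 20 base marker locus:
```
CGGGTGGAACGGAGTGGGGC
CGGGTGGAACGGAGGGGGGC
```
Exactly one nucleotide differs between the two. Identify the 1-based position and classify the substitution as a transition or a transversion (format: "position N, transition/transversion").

position 15, transversion

The sequences differ only at position 15: T→G (pyrimidine→purine), a transversion.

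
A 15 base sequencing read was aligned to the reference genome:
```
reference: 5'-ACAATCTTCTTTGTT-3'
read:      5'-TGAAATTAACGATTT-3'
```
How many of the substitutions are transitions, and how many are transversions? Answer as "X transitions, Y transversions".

2 transitions, 8 transversions

Transitions (purine↔purine or pyrimidine↔pyrimidine): 6 C→T, 10 T→C.
Transversions (purine↔pyrimidine): 1 A→T, 2 C→G, 5 T→A, 8 T→A, 9 C→A, 11 T→G, 12 T→A, 13 G→T.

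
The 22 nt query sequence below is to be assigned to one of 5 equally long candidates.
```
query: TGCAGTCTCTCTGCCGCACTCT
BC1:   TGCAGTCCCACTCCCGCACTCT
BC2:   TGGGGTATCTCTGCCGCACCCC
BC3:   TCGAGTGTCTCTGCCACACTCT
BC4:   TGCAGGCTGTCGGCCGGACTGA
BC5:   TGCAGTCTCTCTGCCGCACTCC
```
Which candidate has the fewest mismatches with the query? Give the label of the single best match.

BC5

BC1 differs at 3 sites; BC2 differs at 5 sites; BC3 differs at 4 sites; BC4 differs at 6 sites; BC5 differs at 1 site. The closest is BC5.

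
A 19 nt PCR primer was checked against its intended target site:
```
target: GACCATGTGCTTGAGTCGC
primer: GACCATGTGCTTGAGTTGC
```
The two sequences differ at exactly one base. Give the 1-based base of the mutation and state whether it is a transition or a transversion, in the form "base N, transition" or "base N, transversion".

base 17, transition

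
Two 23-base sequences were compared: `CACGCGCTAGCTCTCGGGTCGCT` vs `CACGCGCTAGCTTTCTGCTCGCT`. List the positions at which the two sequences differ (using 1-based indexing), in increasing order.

13, 16, 18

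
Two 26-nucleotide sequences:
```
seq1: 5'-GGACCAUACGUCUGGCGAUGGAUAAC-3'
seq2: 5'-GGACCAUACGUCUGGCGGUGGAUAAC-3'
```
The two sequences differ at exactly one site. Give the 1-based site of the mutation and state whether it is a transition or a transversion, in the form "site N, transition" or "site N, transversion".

The sequences differ only at site 18: A→G (purine→purine), a transition.

site 18, transition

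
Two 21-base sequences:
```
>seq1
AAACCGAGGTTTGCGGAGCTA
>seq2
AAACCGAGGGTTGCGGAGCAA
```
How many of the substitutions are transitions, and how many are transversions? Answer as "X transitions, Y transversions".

Mismatches (1-based):
position 10: T→G (pyrimidine→purine, transversion)
position 20: T→A (pyrimidine→purine, transversion)

0 transitions, 2 transversions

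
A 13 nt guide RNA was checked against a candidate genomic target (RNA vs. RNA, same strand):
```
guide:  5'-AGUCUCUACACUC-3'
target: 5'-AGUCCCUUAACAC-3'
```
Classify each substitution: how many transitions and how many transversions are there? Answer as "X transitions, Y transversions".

Mismatches (1-based):
site 5: U→C (pyrimidine→pyrimidine, transition)
site 8: A→U (purine→pyrimidine, transversion)
site 9: C→A (pyrimidine→purine, transversion)
site 12: U→A (pyrimidine→purine, transversion)

1 transition, 3 transversions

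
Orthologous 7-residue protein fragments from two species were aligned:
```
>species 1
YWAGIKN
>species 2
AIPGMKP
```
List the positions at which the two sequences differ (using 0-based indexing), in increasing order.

0, 1, 2, 4, 6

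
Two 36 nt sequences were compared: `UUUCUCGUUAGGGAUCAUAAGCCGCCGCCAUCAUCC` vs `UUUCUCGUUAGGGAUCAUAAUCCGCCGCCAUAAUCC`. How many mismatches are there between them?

2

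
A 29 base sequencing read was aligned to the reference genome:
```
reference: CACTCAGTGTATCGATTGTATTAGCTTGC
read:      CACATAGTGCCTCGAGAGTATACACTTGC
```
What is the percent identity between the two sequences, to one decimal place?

69.0%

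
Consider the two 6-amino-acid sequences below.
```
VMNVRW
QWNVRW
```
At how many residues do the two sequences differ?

Mismatches (1-based): residue 1: V→Q; residue 2: M→W.

2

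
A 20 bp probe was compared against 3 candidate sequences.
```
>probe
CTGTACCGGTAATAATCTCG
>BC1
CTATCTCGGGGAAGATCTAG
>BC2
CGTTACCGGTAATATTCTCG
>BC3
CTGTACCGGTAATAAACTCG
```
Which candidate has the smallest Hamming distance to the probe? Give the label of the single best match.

BC3

Hamming distances to probe — BC1: 8; BC2: 3; BC3: 1.
Smallest is BC3 with 1 mismatch.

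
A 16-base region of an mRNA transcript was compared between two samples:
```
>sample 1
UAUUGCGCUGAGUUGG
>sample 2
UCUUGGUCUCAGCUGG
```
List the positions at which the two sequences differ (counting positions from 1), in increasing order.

2, 6, 7, 10, 13

Differences at position 2 (A→C), position 6 (C→G), position 7 (G→U), position 10 (G→C), position 13 (U→C).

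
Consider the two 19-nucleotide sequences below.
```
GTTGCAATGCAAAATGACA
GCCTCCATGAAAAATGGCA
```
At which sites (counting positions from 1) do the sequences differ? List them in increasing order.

Differences at site 2 (T→C), site 3 (T→C), site 4 (G→T), site 6 (A→C), site 10 (C→A), site 17 (A→G).

2, 3, 4, 6, 10, 17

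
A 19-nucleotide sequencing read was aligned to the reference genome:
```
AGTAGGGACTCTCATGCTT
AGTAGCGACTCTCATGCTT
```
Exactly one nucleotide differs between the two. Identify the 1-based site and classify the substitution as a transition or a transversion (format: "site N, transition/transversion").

site 6, transversion

The sequences differ only at site 6: G→C (purine→pyrimidine), a transversion.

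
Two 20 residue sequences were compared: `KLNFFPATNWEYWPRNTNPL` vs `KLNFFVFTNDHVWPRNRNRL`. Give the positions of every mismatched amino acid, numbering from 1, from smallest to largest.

6, 7, 10, 11, 12, 17, 19

Differences at position 6 (P→V), position 7 (A→F), position 10 (W→D), position 11 (E→H), position 12 (Y→V), position 17 (T→R), position 19 (P→R).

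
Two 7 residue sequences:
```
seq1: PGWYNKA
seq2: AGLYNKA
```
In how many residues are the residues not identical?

The sequences differ at residues 1, 3 (1-based) — 2 in total.

2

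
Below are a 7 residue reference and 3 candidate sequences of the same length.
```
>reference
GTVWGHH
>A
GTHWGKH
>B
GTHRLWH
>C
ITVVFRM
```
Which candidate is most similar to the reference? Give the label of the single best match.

A differs at 2 positions; B differs at 4 positions; C differs at 5 positions. The closest is A.

A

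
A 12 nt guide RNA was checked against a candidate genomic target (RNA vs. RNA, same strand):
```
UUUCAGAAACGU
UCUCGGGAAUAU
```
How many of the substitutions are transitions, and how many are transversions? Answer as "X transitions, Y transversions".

5 transitions, 0 transversions

Mismatches (1-based):
site 2: U→C (pyrimidine→pyrimidine, transition)
site 5: A→G (purine→purine, transition)
site 7: A→G (purine→purine, transition)
site 10: C→U (pyrimidine→pyrimidine, transition)
site 11: G→A (purine→purine, transition)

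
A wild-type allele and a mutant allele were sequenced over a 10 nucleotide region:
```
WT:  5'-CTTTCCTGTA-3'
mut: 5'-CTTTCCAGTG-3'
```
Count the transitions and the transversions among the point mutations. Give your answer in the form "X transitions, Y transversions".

1 transition, 1 transversion

Mismatches (1-based):
site 7: T→A (pyrimidine→purine, transversion)
site 10: A→G (purine→purine, transition)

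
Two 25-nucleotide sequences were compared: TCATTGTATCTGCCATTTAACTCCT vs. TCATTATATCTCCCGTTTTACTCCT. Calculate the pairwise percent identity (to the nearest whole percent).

4 positions differ (6, 12, 15, 19), so 21 of 25 match: 21/25 = 84%.

84%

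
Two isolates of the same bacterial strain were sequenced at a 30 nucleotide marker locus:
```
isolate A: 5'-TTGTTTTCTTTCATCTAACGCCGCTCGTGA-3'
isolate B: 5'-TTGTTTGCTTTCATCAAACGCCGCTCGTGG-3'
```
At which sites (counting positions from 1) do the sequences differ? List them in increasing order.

7, 16, 30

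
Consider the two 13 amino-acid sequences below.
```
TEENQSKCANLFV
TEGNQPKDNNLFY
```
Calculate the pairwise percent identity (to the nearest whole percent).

5 positions differ (3, 6, 8, 9, 13), so 8 of 13 match: 8/13 = 61.54%.

62%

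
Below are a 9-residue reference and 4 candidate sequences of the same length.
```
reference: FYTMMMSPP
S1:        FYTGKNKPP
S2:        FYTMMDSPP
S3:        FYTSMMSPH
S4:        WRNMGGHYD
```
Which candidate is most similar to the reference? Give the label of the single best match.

S2

S1 differs at 4 positions; S2 differs at 1 position; S3 differs at 2 positions; S4 differs at 8 positions. The closest is S2.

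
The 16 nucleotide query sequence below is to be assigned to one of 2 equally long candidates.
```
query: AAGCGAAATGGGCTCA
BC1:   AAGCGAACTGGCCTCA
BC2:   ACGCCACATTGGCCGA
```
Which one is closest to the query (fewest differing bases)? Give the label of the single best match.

Hamming distances to query — BC1: 2; BC2: 6.
Smallest is BC1 with 2 mismatches.

BC1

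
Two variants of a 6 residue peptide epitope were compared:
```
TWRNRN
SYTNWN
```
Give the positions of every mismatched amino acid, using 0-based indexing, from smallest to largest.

0, 1, 2, 4

Scanning 0-based: 0: T/S; 1: W/Y; 2: R/T; 4: R/W.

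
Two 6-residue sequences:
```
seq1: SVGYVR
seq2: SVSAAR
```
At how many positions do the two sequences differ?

3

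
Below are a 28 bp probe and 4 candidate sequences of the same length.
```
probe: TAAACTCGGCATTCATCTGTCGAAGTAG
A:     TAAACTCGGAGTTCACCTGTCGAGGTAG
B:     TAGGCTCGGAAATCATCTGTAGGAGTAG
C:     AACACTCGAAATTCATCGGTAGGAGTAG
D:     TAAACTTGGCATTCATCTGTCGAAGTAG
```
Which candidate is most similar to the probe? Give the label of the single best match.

D

A differs at 4 bases; B differs at 6 bases; C differs at 7 bases; D differs at 1 base. The closest is D.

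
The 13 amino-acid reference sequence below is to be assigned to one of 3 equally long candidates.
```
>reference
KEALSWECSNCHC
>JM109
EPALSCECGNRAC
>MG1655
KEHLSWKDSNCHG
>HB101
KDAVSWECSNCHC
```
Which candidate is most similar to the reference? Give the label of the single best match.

HB101

JM109 differs at 6 positions; MG1655 differs at 4 positions; HB101 differs at 2 positions. The closest is HB101.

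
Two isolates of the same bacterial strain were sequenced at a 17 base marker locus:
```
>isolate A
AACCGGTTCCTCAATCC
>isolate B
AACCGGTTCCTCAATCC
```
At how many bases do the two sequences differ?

0

No positions differ; the sequences are identical.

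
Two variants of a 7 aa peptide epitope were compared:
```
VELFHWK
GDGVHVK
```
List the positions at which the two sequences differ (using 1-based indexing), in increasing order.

Differences at position 1 (V→G), position 2 (E→D), position 3 (L→G), position 4 (F→V), position 6 (W→V).

1, 2, 3, 4, 6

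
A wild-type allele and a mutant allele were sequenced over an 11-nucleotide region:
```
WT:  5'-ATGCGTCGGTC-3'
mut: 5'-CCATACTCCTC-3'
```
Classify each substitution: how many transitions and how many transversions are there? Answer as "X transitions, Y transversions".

6 transitions, 3 transversions

Transitions (purine↔purine or pyrimidine↔pyrimidine): 2 T→C, 3 G→A, 4 C→T, 5 G→A, 6 T→C, 7 C→T.
Transversions (purine↔pyrimidine): 1 A→C, 8 G→C, 9 G→C.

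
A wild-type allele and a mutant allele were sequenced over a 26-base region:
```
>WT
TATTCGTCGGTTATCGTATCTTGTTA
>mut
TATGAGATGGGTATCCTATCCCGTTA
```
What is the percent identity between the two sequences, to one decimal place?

69.2%

Mismatches at positions 4, 5, 7, 8, 11, 16, 21, 22 (1-based): 8 of 26.
Identical positions: 18/26 = 69.23% → 69.2%.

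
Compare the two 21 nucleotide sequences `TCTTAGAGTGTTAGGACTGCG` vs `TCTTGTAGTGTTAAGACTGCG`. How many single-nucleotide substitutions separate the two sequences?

3

Mismatches (1-based): position 5: A→G; position 6: G→T; position 14: G→A.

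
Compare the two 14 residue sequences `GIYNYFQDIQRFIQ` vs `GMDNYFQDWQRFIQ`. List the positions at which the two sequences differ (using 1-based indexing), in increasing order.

Scanning 1-based: 2: I/M; 3: Y/D; 9: I/W.

2, 3, 9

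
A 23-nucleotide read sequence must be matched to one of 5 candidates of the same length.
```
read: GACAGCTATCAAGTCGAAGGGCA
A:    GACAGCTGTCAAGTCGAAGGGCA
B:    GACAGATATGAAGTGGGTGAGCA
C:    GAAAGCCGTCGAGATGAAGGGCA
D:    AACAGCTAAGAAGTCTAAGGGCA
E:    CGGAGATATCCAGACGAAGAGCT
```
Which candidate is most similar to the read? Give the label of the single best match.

A

Hamming distances to read — A: 1; B: 6; C: 6; D: 4; E: 8.
Smallest is A with 1 mismatch.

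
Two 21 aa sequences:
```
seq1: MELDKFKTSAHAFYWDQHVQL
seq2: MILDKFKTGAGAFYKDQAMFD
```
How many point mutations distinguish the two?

8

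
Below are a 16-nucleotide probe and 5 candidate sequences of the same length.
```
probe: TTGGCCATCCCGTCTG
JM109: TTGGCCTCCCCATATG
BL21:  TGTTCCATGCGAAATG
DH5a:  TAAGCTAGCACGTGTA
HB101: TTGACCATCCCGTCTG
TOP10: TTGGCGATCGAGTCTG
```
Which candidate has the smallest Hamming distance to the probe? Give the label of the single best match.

HB101

Hamming distances to probe — JM109: 4; BL21: 8; DH5a: 7; HB101: 1; TOP10: 3.
Smallest is HB101 with 1 mismatch.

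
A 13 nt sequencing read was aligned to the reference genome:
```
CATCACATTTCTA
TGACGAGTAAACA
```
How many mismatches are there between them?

Comparing position by position, 10 positions differ: 1 (C/T), 2 (A/G), 3 (T/A), 5 (A/G), 6 (C/A), 7 (A/G), 9 (T/A), 10 (T/A), 11 (C/A), 12 (T/C).

10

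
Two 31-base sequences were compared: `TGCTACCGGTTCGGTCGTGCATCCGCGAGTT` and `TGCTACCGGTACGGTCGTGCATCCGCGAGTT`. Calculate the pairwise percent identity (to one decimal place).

Mismatch at position 11 (1-based): 1 of 31.
Identical positions: 30/31 = 96.77% → 96.8%.

96.8%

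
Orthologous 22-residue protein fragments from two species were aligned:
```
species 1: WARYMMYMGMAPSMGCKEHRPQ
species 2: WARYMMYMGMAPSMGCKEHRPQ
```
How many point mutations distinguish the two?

0

The two sequences are identical at every position.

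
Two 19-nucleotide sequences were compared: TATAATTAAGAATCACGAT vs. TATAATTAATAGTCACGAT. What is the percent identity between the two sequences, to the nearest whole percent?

89%

Mismatches at positions 10, 12 (1-based): 2 of 19.
Identical positions: 17/19 = 89.47% → 89%.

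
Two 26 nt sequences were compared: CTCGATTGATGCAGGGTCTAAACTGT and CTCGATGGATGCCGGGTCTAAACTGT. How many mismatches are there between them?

The sequences differ at bases 7, 13 (1-based) — 2 in total.

2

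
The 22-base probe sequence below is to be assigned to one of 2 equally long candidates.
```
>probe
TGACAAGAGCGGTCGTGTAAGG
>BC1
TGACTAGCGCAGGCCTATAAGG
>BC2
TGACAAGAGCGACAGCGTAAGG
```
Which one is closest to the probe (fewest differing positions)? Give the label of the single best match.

Hamming distances to probe — BC1: 6; BC2: 4.
Smallest is BC2 with 4 mismatches.

BC2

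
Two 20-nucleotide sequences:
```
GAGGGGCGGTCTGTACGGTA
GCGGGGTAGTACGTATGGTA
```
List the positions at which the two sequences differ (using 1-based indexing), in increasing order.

2, 7, 8, 11, 12, 16

Differences at position 2 (A→C), position 7 (C→T), position 8 (G→A), position 11 (C→A), position 12 (T→C), position 16 (C→T).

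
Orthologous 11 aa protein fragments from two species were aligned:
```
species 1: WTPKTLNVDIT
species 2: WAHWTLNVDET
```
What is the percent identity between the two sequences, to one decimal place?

63.6%

Mismatches at positions 2, 3, 4, 10 (1-based): 4 of 11.
Identical positions: 7/11 = 63.64% → 63.6%.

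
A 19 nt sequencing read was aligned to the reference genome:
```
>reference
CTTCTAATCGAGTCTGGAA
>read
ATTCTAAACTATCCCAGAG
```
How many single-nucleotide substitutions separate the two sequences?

8

Comparing position by position, 8 sites differ: 1 (C/A), 8 (T/A), 10 (G/T), 12 (G/T), 13 (T/C), 15 (T/C), 16 (G/A), 19 (A/G).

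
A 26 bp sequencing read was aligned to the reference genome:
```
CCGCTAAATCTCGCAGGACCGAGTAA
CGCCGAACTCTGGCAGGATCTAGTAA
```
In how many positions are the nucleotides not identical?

Comparing position by position, 7 positions differ: 2 (C/G), 3 (G/C), 5 (T/G), 8 (A/C), 12 (C/G), 19 (C/T), 21 (G/T).

7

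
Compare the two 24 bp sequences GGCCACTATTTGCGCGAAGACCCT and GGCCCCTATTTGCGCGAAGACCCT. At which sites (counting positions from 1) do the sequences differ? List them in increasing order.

Differences at site 5 (A→C).

5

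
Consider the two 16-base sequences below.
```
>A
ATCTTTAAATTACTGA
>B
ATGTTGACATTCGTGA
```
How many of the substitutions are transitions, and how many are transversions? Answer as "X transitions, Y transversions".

0 transitions, 5 transversions

Transitions (purine↔purine or pyrimidine↔pyrimidine): none.
Transversions (purine↔pyrimidine): 3 C→G, 6 T→G, 8 A→C, 12 A→C, 13 C→G.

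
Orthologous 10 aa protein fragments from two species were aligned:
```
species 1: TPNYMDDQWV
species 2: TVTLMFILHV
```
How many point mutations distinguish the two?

7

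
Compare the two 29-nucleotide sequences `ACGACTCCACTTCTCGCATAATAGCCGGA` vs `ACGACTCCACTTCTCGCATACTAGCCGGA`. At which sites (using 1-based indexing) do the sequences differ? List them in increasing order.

21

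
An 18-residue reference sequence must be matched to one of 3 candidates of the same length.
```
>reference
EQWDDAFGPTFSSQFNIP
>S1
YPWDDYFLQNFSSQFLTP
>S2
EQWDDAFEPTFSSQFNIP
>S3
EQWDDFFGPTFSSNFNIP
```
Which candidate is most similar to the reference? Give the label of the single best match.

S2

Hamming distances to reference — S1: 8; S2: 1; S3: 2.
Smallest is S2 with 1 mismatch.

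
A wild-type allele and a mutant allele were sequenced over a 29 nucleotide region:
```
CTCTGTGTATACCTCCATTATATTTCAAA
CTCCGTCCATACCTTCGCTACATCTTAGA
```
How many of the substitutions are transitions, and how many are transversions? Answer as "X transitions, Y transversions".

Mismatches (1-based):
position 4: T→C (pyrimidine→pyrimidine, transition)
position 7: G→C (purine→pyrimidine, transversion)
position 8: T→C (pyrimidine→pyrimidine, transition)
position 15: C→T (pyrimidine→pyrimidine, transition)
position 17: A→G (purine→purine, transition)
position 18: T→C (pyrimidine→pyrimidine, transition)
position 21: T→C (pyrimidine→pyrimidine, transition)
position 24: T→C (pyrimidine→pyrimidine, transition)
position 26: C→T (pyrimidine→pyrimidine, transition)
position 28: A→G (purine→purine, transition)

9 transitions, 1 transversion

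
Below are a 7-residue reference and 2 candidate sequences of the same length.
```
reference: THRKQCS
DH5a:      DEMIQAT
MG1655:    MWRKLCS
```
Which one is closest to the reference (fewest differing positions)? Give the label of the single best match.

Hamming distances to reference — DH5a: 6; MG1655: 3.
Smallest is MG1655 with 3 mismatches.

MG1655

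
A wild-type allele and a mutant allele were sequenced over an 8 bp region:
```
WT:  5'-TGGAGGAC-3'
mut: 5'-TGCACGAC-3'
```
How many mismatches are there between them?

Mismatches (1-based): site 3: G→C; site 5: G→C.

2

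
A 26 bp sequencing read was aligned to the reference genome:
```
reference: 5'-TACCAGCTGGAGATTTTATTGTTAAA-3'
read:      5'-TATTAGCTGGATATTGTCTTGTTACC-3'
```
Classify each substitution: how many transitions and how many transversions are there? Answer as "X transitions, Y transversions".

2 transitions, 5 transversions

Transitions (purine↔purine or pyrimidine↔pyrimidine): 3 C→T, 4 C→T.
Transversions (purine↔pyrimidine): 12 G→T, 16 T→G, 18 A→C, 25 A→C, 26 A→C.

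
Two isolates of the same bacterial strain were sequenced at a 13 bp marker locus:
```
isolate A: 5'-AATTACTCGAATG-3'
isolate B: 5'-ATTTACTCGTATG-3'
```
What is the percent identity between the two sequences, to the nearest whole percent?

85%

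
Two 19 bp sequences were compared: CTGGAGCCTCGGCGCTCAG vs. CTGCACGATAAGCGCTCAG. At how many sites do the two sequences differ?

6

Mismatches (1-based): site 4: G→C; site 6: G→C; site 7: C→G; site 8: C→A; site 10: C→A; site 11: G→A.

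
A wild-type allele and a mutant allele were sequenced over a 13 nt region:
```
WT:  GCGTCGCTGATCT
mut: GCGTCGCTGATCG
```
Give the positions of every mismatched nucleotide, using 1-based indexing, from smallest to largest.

Differences at position 13 (T→G).

13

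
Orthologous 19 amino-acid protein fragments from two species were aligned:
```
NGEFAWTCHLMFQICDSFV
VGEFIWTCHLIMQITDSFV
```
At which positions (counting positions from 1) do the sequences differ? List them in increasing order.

1, 5, 11, 12, 15

Scanning 1-based: 1: N/V; 5: A/I; 11: M/I; 12: F/M; 15: C/T.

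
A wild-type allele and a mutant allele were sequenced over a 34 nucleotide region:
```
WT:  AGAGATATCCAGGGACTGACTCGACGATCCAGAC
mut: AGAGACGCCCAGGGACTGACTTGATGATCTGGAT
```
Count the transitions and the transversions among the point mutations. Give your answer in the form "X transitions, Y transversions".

8 transitions, 0 transversions

Transitions (purine↔purine or pyrimidine↔pyrimidine): 6 T→C, 7 A→G, 8 T→C, 22 C→T, 25 C→T, 30 C→T, 31 A→G, 34 C→T.
Transversions (purine↔pyrimidine): none.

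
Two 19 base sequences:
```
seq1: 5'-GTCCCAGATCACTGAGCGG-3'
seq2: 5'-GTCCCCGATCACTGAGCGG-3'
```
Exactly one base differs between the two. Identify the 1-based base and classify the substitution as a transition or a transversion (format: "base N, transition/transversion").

base 6, transversion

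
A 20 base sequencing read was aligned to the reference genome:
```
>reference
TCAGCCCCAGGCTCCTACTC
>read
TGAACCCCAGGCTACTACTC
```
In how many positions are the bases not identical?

The sequences differ at positions 2, 4, 14 (1-based) — 3 in total.

3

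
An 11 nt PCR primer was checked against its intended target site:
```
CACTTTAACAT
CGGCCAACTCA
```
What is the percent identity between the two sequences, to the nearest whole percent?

9 positions differ (2, 3, 4, 5, 6, 8, 9, 10, 11), so 2 of 11 match: 2/11 = 18.18%.

18%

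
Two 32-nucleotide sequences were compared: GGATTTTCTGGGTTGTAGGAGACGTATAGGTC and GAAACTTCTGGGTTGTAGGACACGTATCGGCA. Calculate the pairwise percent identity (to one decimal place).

Mismatches at positions 2, 4, 5, 21, 28, 31, 32 (1-based): 7 of 32.
Identical positions: 25/32 = 78.12% → 78.1%.

78.1%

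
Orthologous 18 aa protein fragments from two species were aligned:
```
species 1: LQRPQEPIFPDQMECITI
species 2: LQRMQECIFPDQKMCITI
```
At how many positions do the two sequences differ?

4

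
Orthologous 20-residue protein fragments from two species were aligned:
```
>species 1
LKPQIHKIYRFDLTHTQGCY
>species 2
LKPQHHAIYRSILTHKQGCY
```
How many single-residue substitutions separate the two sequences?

The sequences differ at positions 5, 7, 11, 12, 16 (1-based) — 5 in total.

5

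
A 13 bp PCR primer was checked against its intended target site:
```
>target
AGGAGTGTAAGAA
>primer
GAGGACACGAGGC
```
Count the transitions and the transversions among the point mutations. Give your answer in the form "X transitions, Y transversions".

9 transitions, 1 transversion

Transitions (purine↔purine or pyrimidine↔pyrimidine): 1 A→G, 2 G→A, 4 A→G, 5 G→A, 6 T→C, 7 G→A, 8 T→C, 9 A→G, 12 A→G.
Transversions (purine↔pyrimidine): 13 A→C.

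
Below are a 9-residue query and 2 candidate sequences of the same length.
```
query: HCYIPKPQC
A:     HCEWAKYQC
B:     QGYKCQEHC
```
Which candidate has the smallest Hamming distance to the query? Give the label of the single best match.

A

Hamming distances to query — A: 4; B: 7.
Smallest is A with 4 mismatches.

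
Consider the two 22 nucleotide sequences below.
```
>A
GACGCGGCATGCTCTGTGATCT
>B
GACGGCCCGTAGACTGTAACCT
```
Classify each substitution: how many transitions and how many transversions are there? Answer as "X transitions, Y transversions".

4 transitions, 5 transversions

Mismatches (1-based):
position 5: C→G (pyrimidine→purine, transversion)
position 6: G→C (purine→pyrimidine, transversion)
position 7: G→C (purine→pyrimidine, transversion)
position 9: A→G (purine→purine, transition)
position 11: G→A (purine→purine, transition)
position 12: C→G (pyrimidine→purine, transversion)
position 13: T→A (pyrimidine→purine, transversion)
position 18: G→A (purine→purine, transition)
position 20: T→C (pyrimidine→pyrimidine, transition)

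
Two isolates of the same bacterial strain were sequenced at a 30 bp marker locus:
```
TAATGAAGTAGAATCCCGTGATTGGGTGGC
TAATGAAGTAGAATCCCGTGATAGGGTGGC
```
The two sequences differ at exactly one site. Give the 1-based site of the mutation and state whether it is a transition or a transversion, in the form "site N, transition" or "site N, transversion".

site 23, transversion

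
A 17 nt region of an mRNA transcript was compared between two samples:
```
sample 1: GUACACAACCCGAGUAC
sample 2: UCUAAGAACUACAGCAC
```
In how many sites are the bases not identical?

9

The sequences differ at sites 1, 2, 3, 4, 6, 10, 11, 12, 15 (1-based) — 9 in total.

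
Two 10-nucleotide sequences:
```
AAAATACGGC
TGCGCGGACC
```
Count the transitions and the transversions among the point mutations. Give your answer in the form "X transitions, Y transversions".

5 transitions, 4 transversions

Transitions (purine↔purine or pyrimidine↔pyrimidine): 2 A→G, 4 A→G, 5 T→C, 6 A→G, 8 G→A.
Transversions (purine↔pyrimidine): 1 A→T, 3 A→C, 7 C→G, 9 G→C.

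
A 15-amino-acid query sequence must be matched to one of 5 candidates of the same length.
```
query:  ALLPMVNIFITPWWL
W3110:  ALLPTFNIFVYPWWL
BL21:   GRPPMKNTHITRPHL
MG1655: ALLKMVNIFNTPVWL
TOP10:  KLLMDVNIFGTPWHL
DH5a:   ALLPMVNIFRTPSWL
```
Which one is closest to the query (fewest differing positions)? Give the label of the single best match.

Hamming distances to query — W3110: 4; BL21: 9; MG1655: 3; TOP10: 5; DH5a: 2.
Smallest is DH5a with 2 mismatches.

DH5a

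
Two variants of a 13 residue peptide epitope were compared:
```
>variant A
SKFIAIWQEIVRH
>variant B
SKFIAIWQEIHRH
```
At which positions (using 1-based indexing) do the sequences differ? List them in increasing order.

11

Scanning 1-based: 11: V/H.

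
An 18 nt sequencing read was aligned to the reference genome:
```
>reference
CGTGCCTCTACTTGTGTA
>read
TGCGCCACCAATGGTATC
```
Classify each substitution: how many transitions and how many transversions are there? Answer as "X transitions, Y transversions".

Mismatches (1-based):
site 1: C→T (pyrimidine→pyrimidine, transition)
site 3: T→C (pyrimidine→pyrimidine, transition)
site 7: T→A (pyrimidine→purine, transversion)
site 9: T→C (pyrimidine→pyrimidine, transition)
site 11: C→A (pyrimidine→purine, transversion)
site 13: T→G (pyrimidine→purine, transversion)
site 16: G→A (purine→purine, transition)
site 18: A→C (purine→pyrimidine, transversion)

4 transitions, 4 transversions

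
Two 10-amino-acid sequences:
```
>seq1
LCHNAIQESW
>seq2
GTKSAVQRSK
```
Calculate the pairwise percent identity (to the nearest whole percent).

30%

7 positions differ (1, 2, 3, 4, 6, 8, 10), so 3 of 10 match: 3/10 = 30%.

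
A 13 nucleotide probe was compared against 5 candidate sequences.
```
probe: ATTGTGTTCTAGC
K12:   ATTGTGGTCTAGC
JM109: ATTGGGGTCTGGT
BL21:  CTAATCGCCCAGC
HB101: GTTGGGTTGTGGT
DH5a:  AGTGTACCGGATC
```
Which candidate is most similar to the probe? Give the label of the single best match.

K12

K12 differs at 1 position; JM109 differs at 4 positions; BL21 differs at 7 positions; HB101 differs at 5 positions; DH5a differs at 7 positions. The closest is K12.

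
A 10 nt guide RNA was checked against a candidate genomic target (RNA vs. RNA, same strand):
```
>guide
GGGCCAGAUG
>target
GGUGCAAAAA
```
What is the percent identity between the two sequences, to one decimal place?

Mismatches at positions 3, 4, 7, 9, 10 (1-based): 5 of 10.
Identical positions: 5/10 = 50% → 50.0%.

50.0%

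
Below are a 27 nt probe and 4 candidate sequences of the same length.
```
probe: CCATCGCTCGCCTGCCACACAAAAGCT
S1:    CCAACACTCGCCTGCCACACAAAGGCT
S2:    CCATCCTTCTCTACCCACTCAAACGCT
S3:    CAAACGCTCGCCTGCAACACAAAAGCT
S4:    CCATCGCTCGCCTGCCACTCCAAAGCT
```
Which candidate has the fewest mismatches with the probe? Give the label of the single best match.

S4

Hamming distances to probe — S1: 3; S2: 8; S3: 3; S4: 2.
Smallest is S4 with 2 mismatches.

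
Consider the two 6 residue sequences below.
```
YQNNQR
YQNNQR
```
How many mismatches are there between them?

0

The two sequences are identical at every position.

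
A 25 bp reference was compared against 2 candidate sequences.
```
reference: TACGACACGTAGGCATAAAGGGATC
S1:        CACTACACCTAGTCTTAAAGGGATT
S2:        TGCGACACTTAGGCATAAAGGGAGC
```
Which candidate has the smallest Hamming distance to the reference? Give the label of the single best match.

Hamming distances to reference — S1: 6; S2: 3.
Smallest is S2 with 3 mismatches.

S2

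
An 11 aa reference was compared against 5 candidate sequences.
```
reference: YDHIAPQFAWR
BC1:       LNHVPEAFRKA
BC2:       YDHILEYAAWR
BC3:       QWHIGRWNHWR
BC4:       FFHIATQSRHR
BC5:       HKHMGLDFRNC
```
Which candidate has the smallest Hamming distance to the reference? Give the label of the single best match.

BC2

Hamming distances to reference — BC1: 9; BC2: 4; BC3: 7; BC4: 6; BC5: 9.
Smallest is BC2 with 4 mismatches.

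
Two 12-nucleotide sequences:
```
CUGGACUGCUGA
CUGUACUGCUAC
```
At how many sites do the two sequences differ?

3

The sequences differ at sites 4, 11, 12 (1-based) — 3 in total.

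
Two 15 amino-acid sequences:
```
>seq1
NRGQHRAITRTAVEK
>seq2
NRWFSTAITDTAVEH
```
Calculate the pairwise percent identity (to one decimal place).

60.0%

Mismatches at positions 3, 4, 5, 6, 10, 15 (1-based): 6 of 15.
Identical positions: 9/15 = 60% → 60.0%.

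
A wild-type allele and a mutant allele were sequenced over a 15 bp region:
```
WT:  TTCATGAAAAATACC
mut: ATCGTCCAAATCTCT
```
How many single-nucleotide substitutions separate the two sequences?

8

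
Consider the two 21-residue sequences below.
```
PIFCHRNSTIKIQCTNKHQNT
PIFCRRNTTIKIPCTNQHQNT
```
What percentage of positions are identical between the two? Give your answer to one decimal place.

81.0%

4 positions differ (5, 8, 13, 17), so 17 of 21 match: 17/21 = 80.95%.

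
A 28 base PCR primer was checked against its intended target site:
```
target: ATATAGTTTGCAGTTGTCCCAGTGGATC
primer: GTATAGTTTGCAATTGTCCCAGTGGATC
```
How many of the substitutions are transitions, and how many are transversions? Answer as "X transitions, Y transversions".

2 transitions, 0 transversions

Transitions (purine↔purine or pyrimidine↔pyrimidine): 1 A→G, 13 G→A.
Transversions (purine↔pyrimidine): none.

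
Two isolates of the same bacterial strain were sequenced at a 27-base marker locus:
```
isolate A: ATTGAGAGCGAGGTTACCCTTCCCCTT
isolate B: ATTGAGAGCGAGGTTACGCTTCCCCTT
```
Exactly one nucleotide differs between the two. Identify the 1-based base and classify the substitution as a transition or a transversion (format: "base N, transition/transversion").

base 18, transversion

The sequences differ only at base 18: C→G (pyrimidine→purine), a transversion.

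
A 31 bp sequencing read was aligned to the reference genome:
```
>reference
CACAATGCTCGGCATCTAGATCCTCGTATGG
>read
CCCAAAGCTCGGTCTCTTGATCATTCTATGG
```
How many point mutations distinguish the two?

Comparing position by position, 8 positions differ: 2 (A/C), 6 (T/A), 13 (C/T), 14 (A/C), 18 (A/T), 23 (C/A), 25 (C/T), 26 (G/C).

8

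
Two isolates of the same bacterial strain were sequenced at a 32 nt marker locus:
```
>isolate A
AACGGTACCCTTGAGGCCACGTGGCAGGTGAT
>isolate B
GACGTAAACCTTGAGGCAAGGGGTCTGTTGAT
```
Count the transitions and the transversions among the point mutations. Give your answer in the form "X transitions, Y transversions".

Mismatches (1-based):
position 1: A→G (purine→purine, transition)
position 5: G→T (purine→pyrimidine, transversion)
position 6: T→A (pyrimidine→purine, transversion)
position 8: C→A (pyrimidine→purine, transversion)
position 18: C→A (pyrimidine→purine, transversion)
position 20: C→G (pyrimidine→purine, transversion)
position 22: T→G (pyrimidine→purine, transversion)
position 24: G→T (purine→pyrimidine, transversion)
position 26: A→T (purine→pyrimidine, transversion)
position 28: G→T (purine→pyrimidine, transversion)

1 transition, 9 transversions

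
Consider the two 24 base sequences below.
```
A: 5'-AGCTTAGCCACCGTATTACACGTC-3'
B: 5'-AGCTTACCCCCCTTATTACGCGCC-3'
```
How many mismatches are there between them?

5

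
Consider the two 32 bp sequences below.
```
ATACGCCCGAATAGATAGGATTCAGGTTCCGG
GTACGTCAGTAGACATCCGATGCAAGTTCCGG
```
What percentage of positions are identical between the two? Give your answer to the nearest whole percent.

69%

Mismatches at positions 1, 6, 8, 10, 12, 14, 17, 18, 22, 25 (1-based): 10 of 32.
Identical positions: 22/32 = 68.75% → 69%.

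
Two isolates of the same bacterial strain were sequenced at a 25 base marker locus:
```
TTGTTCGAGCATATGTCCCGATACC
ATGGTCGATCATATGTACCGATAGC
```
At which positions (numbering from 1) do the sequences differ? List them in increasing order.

Differences at position 1 (T→A), position 4 (T→G), position 9 (G→T), position 17 (C→A), position 24 (C→G).

1, 4, 9, 17, 24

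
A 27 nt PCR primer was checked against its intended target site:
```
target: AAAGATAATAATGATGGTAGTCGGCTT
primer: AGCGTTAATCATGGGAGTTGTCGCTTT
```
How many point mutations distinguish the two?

10

Comparing position by position, 10 sites differ: 2 (A/G), 3 (A/C), 5 (A/T), 10 (A/C), 14 (A/G), 15 (T/G), 16 (G/A), 19 (A/T), 24 (G/C), 25 (C/T).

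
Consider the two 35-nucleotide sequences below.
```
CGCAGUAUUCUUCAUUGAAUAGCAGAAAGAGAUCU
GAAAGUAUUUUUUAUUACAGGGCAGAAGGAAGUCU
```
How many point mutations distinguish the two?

12

The sequences differ at positions 1, 2, 3, 10, 13, 17, 18, 20, 21, 28, 31, 32 (1-based) — 12 in total.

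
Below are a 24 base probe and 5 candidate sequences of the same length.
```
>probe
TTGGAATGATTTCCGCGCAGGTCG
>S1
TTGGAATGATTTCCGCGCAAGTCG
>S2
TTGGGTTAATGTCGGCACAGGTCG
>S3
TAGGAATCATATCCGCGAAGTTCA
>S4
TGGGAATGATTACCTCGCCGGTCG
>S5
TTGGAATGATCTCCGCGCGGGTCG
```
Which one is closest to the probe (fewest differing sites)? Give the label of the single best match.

S1 differs at 1 site; S2 differs at 6 sites; S3 differs at 6 sites; S4 differs at 4 sites; S5 differs at 2 sites. The closest is S1.

S1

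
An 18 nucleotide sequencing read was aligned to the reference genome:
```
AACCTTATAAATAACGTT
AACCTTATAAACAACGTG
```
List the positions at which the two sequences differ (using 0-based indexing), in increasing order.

11, 17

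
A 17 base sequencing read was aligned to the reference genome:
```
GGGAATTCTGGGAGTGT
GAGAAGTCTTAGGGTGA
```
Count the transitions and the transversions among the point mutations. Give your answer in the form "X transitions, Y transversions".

Mismatches (1-based):
position 2: G→A (purine→purine, transition)
position 6: T→G (pyrimidine→purine, transversion)
position 10: G→T (purine→pyrimidine, transversion)
position 11: G→A (purine→purine, transition)
position 13: A→G (purine→purine, transition)
position 17: T→A (pyrimidine→purine, transversion)

3 transitions, 3 transversions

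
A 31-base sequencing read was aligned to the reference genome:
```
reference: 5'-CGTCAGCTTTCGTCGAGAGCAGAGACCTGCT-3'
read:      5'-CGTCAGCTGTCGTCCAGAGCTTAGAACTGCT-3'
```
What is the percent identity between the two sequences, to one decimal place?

83.9%

5 positions differ (9, 15, 21, 22, 26), so 26 of 31 match: 26/31 = 83.87%.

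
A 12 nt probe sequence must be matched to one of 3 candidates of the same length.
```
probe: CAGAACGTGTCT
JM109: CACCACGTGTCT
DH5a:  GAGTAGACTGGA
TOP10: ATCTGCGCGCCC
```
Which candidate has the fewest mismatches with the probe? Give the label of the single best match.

JM109 differs at 2 positions; DH5a differs at 9 positions; TOP10 differs at 8 positions. The closest is JM109.

JM109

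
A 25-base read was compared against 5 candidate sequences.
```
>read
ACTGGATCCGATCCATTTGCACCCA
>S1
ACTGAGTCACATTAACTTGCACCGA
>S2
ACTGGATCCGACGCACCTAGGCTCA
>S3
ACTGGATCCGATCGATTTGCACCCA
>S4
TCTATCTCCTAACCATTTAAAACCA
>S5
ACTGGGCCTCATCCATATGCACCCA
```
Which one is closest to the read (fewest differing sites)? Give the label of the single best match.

S3

S1 differs at 8 sites; S2 differs at 8 sites; S3 differs at 1 site; S4 differs at 9 sites; S5 differs at 5 sites. The closest is S3.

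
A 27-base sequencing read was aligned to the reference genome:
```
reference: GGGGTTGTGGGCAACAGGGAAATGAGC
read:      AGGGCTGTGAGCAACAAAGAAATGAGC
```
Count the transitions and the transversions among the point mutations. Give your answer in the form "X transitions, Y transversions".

Mismatches (1-based):
base 1: G→A (purine→purine, transition)
base 5: T→C (pyrimidine→pyrimidine, transition)
base 10: G→A (purine→purine, transition)
base 17: G→A (purine→purine, transition)
base 18: G→A (purine→purine, transition)

5 transitions, 0 transversions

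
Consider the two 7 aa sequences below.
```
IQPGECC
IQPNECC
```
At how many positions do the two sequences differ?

Comparing position by position, 1 position differs: 4 (G/N).

1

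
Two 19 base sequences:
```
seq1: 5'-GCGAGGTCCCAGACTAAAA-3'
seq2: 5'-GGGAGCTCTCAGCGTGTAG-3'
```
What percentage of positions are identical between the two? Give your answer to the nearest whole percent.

Mismatches at positions 2, 6, 9, 13, 14, 16, 17, 19 (1-based): 8 of 19.
Identical positions: 11/19 = 57.89% → 58%.

58%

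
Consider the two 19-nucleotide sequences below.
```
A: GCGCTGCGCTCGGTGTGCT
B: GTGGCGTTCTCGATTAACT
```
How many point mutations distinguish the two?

9

Comparing position by position, 9 sites differ: 2 (C/T), 4 (C/G), 5 (T/C), 7 (C/T), 8 (G/T), 13 (G/A), 15 (G/T), 16 (T/A), 17 (G/A).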